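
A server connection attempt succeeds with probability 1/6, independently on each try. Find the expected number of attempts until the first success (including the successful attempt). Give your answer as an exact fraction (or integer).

For a geometric distribution, E[trials] = 1/p = 1/(1/6) = 6.

6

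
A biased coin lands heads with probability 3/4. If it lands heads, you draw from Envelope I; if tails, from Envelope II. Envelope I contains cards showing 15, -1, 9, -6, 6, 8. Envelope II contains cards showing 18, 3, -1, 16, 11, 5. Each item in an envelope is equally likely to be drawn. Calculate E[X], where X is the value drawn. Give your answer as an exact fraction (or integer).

145/24

E[X | Envelope I] = (15 − 1 + 9 − 6 + 6 + 8)/6 = 31/6
E[X | Envelope II] = (18 + 3 − 1 + 16 + 11 + 5)/6 = 26/3
E[X] = (3/4)·31/6 + (1/4)·26/3 = 145/24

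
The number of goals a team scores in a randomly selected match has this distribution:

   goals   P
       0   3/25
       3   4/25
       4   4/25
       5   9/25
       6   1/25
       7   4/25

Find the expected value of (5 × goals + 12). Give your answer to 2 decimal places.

E[5x+12] = (3/25)·12 + (4/25)·27 + (4/25)·32 + (9/25)·37 + (1/25)·42 + (4/25)·47
     = 167/5 ≈ 33.40

33.40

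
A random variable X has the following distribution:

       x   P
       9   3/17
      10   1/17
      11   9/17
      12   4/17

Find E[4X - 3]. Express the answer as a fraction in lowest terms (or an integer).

685/17

E[4x-3] = (3/17)·33 + (1/17)·37 + (9/17)·41 + (4/17)·45
     = 685/17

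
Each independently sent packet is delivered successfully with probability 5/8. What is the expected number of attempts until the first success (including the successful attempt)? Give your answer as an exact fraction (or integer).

For a geometric distribution, E[trials] = 1/p = 1/(5/8) = 8/5.

8/5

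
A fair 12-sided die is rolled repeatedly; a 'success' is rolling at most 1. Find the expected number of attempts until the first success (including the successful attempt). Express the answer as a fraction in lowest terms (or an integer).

12

For a geometric distribution, E[trials] = 1/p = 1/(1/12) = 12.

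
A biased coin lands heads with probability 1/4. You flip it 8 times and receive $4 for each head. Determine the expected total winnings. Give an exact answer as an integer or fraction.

E[#heads] = 8·1/4 = 2 (linearity over flips).
E[winnings] = 4·2 = 8.

$8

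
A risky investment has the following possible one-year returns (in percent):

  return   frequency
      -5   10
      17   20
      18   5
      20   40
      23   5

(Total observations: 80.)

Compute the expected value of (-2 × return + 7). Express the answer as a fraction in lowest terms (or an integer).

-203/8

Total = 80, so P(return=-5) = 10/80, etc.
E[-2x+7] = (1/8)·17 + (1/4)·(-27) + (1/16)·(-29) + (1/2)·(-33) + (1/16)·(-39)
     = -203/8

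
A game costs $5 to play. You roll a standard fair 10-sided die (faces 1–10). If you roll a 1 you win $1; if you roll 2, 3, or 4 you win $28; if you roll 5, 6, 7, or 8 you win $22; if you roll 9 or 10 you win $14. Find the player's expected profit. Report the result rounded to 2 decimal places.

E[payout] = (1/10)·1 + (1/5)·14 + (2/5)·22 + (3/10)·28 = 201/10
Expected profit = 201/10 − 5 = 151/10 ≈ $15.10

$15.10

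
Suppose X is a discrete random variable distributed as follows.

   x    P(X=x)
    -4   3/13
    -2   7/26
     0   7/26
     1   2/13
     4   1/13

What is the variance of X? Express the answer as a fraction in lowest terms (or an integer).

67/13

E[X] = (3/13)·(-4) + (7/26)·(-2) + (7/26)·0 + (2/13)·1 + (1/13)·4 = -1
E[X²] = (3/13)·16 + (7/26)·4 + (7/26)·0 + (2/13)·1 + (1/13)·16 = 80/13
Var(X) = 80/13 − (-1)² = 67/13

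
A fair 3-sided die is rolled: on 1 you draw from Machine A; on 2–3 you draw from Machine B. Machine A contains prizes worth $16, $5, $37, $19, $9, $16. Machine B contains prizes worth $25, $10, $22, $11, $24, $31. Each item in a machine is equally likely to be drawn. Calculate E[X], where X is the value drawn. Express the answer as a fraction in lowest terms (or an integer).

E[X | Machine A] = (16 + 5 + 37 + 19 + 9 + 16)/6 = 17
E[X | Machine B] = (25 + 10 + 22 + 11 + 24 + 31)/6 = 41/2
E[X] = (1/3)·17 + (2/3)·41/2 = 58/3

58/3 dollars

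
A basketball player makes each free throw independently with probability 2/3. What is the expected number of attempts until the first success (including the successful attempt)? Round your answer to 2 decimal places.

1.50

For a geometric distribution, E[trials] = 1/p = 1/(2/3) = 3/2.
≈ 1.50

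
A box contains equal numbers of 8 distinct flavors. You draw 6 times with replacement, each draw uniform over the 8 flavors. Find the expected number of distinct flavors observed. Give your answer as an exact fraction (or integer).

144495/32768

Let Xⱼ=1 if type j appears at least once. P(Xⱼ=1) = 1 − ((8−1)/8)^6 = 144495/262144.
E[#distinct] = 8·144495/262144 = 144495/32768.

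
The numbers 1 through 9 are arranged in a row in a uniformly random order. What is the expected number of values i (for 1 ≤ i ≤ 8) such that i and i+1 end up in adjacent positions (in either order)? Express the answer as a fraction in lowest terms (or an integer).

For each i ∈ {1,…,8}, let Xᵢ = 1 if i and i+1 are adjacent. P(Xᵢ=1) = 2·(9−1)!/9! = 2/9.
By linearity, E[ΣXᵢ] = (8)·(2/9) = 16/9.

16/9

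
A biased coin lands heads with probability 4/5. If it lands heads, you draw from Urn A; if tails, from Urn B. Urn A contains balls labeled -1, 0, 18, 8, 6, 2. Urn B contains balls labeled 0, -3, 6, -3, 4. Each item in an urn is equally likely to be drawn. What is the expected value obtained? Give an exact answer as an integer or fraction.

E[X | Urn A] = (-1 + 0 + 18 + 8 + 6 + 2)/6 = 11/2
E[X | Urn B] = (0 − 3 + 6 − 3 + 4)/5 = 4/5
E[X] = (4/5)·11/2 + (1/5)·4/5 = 114/25

114/25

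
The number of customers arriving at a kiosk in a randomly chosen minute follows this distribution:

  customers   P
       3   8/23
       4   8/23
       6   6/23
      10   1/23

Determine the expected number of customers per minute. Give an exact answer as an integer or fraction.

102/23

E[X] = (8/23)·3 + (8/23)·4 + (6/23)·6 + (1/23)·10
     = 102/23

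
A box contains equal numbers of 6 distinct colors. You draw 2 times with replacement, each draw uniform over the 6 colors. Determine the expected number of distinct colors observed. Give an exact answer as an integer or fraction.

11/6

Let Xⱼ=1 if type j appears at least once. P(Xⱼ=1) = 1 − ((6−1)/6)^2 = 11/36.
E[#distinct] = 6·11/36 = 11/6.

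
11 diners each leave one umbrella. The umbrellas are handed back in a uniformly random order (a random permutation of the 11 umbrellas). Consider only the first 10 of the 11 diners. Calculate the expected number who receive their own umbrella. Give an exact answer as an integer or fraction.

10/11

Let Xᵢ = 1 if person i gets their own umbrella. For each i, P(Xᵢ=1) = 1/11.
By linearity of expectation, E[X₁+…+X_10] = 10·(1/11) = 10/11.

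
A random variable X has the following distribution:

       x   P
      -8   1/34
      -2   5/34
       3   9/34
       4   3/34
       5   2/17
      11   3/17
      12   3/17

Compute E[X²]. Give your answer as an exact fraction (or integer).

1903/34

E[X²] = (1/34)·64 + (5/34)·4 + (9/34)·9 + (3/34)·16 + (2/17)·25 + (3/17)·121 + (3/17)·144
     = 1903/34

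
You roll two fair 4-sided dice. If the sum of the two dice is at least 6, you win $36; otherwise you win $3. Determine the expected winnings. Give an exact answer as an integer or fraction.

E[payout] = (5/8)·3 + (3/8)·36 = 123/8

123/8 dollars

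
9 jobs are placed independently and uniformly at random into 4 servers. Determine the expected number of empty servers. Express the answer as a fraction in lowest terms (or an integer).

Let Xⱼ=1 if server j is empty. P(Xⱼ=1) = ((4-1)/4)^9 = 19683/262144.
By linearity, E[#empty] = 4·19683/262144 = 19683/65536.

19683/65536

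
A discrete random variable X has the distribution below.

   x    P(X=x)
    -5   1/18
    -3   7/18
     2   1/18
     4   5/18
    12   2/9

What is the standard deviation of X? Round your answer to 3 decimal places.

E[X] = 22/9, E[X²] = 374/9
Var(X) = E[X²] − (E[X])² = 374/9 − 484/81 = 2882/81
SD(X) = √(2882/81) ≈ 5.965

5.965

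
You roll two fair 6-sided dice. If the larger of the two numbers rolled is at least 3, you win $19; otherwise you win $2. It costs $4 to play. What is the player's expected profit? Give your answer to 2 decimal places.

$13.11

E[payout] = (1/9)·2 + (8/9)·19 = 154/9
Expected profit = 154/9 − 4 = 118/9 ≈ $13.11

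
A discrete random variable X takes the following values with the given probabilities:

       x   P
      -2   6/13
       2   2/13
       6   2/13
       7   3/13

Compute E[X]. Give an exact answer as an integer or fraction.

E[X] = (6/13)·(-2) + (2/13)·2 + (2/13)·6 + (3/13)·7
     = 25/13

25/13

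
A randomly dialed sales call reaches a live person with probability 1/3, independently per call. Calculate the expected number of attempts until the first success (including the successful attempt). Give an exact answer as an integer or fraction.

For a geometric distribution, E[trials] = 1/p = 1/(1/3) = 3.

3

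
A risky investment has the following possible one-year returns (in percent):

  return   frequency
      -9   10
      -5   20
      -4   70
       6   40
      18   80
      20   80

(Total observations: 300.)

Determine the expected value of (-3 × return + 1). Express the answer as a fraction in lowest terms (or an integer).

Total = 300, so P(return=-9) = 10/300, etc.
E[-3x+1] = (1/30)·28 + (1/15)·16 + (7/30)·13 + (2/15)·(-17) + (4/15)·(-53) + (4/15)·(-59)
     = -271/10

-271/10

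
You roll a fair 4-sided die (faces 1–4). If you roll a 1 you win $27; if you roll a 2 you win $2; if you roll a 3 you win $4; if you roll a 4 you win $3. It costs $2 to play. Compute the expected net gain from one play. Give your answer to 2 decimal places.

$7.00

E[payout] = (1/4)·2 + (1/4)·3 + (1/4)·4 + (1/4)·27 = 9
Expected profit = 9 − 2 = 7 ≈ $7.00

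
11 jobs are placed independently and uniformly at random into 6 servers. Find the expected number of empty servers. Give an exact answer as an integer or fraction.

48828125/60466176

Let Xⱼ=1 if server j is empty. P(Xⱼ=1) = ((6-1)/6)^11 = 48828125/362797056.
By linearity, E[#empty] = 6·48828125/362797056 = 48828125/60466176.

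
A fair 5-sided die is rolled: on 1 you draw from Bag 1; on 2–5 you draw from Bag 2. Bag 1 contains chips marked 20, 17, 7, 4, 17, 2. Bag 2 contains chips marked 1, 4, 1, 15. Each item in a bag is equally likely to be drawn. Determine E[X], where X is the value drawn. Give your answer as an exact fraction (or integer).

E[X | Bag 1] = (20 + 17 + 7 + 4 + 17 + 2)/6 = 67/6
E[X | Bag 2] = (1 + 4 + 1 + 15)/4 = 21/4
E[X] = (1/5)·67/6 + (4/5)·21/4 = 193/30

193/30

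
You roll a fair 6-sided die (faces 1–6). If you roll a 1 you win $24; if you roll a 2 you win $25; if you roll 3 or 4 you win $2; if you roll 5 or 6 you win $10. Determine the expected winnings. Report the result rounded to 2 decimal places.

E[payout] = (1/3)·2 + (1/3)·10 + (1/6)·24 + (1/6)·25 = 73/6
≈ $12.17

$12.17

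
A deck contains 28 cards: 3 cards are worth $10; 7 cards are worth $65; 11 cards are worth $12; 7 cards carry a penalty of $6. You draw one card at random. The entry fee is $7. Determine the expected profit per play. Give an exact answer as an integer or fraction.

379/28 dollars

E[payout] = (3/28)·10 + (7/28)·65 + (11/28)·12 + (7/28)·(-6) = 575/28
Expected profit = 575/28 − 7 = 379/28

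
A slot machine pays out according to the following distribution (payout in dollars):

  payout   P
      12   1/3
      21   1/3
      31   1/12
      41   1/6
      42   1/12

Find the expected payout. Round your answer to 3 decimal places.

$23.917

E[X] = (1/3)·12 + (1/3)·21 + (1/12)·31 + (1/6)·41 + (1/12)·42
     = 287/12 ≈ 23.917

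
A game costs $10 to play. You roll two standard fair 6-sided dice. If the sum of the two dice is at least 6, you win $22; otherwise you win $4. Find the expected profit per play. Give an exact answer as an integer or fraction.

$7

E[payout] = (5/18)·4 + (13/18)·22 = 17
Expected profit = 17 − 10 = 7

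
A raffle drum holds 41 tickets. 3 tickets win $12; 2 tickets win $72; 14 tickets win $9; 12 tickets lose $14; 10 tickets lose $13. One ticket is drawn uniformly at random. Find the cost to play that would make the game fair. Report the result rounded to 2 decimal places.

$0.20

E[payout] = (3/41)·12 + (2/41)·72 + (14/41)·9 + (12/41)·(-14) + (10/41)·(-13) = 8/41
Fair fee = E[payout] = 8/41 ≈ $0.20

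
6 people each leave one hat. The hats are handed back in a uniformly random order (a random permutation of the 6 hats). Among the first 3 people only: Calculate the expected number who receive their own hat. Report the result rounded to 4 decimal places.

0.5000

Let Xᵢ = 1 if person i gets their own hat. For each i, P(Xᵢ=1) = 1/6.
By linearity of expectation, E[X₁+…+X_3] = 3·(1/6) = 1/2.
≈ 0.5000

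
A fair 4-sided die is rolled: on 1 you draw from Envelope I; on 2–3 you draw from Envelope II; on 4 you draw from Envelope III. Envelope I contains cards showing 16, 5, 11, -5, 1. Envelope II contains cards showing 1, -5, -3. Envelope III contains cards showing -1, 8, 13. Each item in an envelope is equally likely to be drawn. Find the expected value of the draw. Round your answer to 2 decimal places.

1.90

E[X | Envelope I] = (16 + 5 + 11 − 5 + 1)/5 = 28/5
E[X | Envelope II] = (1 − 5 − 3)/3 = -7/3
E[X | Envelope III] = (-1 + 8 + 13)/3 = 20/3
E[X] = (1/4)·28/5 + (1/2)·(-7/3) + (1/4)·20/3 = 19/10 ≈ 1.90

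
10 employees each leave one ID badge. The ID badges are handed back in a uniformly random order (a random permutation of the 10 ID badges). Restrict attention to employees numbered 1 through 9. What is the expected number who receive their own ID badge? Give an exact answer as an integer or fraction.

Let Xᵢ = 1 if person i gets their own ID badge. For each i, P(Xᵢ=1) = 1/10.
By linearity of expectation, E[X₁+…+X_9] = 9·(1/10) = 9/10.

9/10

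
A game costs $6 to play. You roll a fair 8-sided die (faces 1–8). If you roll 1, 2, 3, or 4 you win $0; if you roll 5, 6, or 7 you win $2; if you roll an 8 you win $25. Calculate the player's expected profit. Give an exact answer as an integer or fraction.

-17/8 dollars

E[payout] = (1/2)·0 + (3/8)·2 + (1/8)·25 = 31/8
Expected profit = 31/8 − 6 = -17/8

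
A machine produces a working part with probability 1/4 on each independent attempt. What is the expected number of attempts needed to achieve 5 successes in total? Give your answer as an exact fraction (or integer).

20

By linearity (sum of 5 independent geometric waits), E[trials] = 5/p = 5/(1/4) = 20.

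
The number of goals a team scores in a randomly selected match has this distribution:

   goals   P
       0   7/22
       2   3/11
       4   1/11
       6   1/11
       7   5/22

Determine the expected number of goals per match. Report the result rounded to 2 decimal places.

3.05

E[X] = (7/22)·0 + (3/11)·2 + (1/11)·4 + (1/11)·6 + (5/22)·7
     = 67/22 ≈ 3.05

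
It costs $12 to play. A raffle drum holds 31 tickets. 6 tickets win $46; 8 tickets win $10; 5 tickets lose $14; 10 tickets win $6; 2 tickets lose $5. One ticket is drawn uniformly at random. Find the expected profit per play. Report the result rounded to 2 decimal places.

E[payout] = (6/31)·46 + (8/31)·10 + (5/31)·(-14) + (10/31)·6 + (2/31)·(-5) = 336/31
Expected profit = 336/31 − 12 = -36/31 ≈ -$1.16

-$1.16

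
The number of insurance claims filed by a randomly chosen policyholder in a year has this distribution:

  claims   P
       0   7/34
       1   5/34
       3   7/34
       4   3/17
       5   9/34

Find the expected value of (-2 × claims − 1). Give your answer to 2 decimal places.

-6.59

E[-2x-1] = (7/34)·(-1) + (5/34)·(-3) + (7/34)·(-7) + (3/17)·(-9) + (9/34)·(-11)
     = -112/17 ≈ -6.59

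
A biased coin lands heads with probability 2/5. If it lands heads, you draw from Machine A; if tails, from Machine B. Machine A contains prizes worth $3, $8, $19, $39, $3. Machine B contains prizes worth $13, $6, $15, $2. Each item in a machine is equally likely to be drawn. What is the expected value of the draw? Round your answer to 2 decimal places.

E[X | Machine A] = (3 + 8 + 19 + 39 + 3)/5 = 72/5
E[X | Machine B] = (13 + 6 + 15 + 2)/4 = 9
E[X] = (2/5)·72/5 + (3/5)·9 = 279/25 ≈ 11.16

$11.16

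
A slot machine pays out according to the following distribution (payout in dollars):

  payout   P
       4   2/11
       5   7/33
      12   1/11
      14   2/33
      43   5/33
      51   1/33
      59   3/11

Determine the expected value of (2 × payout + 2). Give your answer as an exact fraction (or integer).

E[2x+2] = (2/11)·10 + (7/33)·12 + (1/11)·26 + (2/33)·30 + (5/33)·88 + (1/33)·104 + (3/11)·120
     = 1906/33

1906/33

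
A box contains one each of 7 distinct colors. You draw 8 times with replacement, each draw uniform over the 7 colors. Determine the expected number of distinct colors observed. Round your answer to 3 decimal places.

Let Xⱼ=1 if type j appears at least once. P(Xⱼ=1) = 1 − ((7−1)/7)^8 = 4085185/5764801.
E[#distinct] = 7·4085185/5764801 = 4085185/823543.
≈ 4.960

4.960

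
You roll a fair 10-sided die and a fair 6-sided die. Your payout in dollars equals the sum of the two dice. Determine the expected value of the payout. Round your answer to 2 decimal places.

Distribution of the sum of the two dice: 2 w.p. 1/60, 3 w.p. 1/30, 4 w.p. 1/20, 5 w.p. 1/15, 6 w.p. 1/12, 7 w.p. 1/10, …
E[payout] = (1/60)·2 + (1/30)·3 + (1/20)·4 + (1/15)·5 + (1/12)·6 + (1/10)·7 + (1/10)·8 + (1/10)·9 + (1/10)·10 + (1/10)·11 + (1/12)·12 + (1/15)·13 + (1/20)·14 + (1/30)·15 + (1/60)·16 = 9
≈ $9.00

$9.00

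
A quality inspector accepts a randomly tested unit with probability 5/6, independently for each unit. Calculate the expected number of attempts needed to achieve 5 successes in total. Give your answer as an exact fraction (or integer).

By linearity (sum of 5 independent geometric waits), E[trials] = 5/p = 5/(5/6) = 6.

6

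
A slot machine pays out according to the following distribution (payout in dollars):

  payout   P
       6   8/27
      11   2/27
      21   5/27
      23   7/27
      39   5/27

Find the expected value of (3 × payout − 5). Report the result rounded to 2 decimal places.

E[3x-5] = (8/27)·13 + (2/27)·28 + (5/27)·58 + (7/27)·64 + (5/27)·112
     = 54 ≈ 54.00

54.00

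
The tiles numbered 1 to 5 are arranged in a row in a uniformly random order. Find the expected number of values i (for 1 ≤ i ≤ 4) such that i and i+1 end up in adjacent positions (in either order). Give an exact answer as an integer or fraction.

For each i ∈ {1,…,4}, let Xᵢ = 1 if i and i+1 are adjacent. P(Xᵢ=1) = 2·(5−1)!/5! = 2/5.
By linearity, E[ΣXᵢ] = (4)·(2/5) = 8/5.

8/5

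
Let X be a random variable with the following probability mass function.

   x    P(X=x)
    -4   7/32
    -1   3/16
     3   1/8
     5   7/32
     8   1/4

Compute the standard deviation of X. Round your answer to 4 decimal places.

4.5267

E[X] = 77/32, E[X²] = 841/32
Var(X) = E[X²] − (E[X])² = 841/32 − 5929/1024 = 20983/1024
SD(X) = √(20983/1024) ≈ 4.5267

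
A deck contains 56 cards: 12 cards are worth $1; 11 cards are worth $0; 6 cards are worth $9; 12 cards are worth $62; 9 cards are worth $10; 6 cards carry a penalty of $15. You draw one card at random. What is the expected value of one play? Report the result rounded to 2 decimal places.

E[payout] = (12/56)·1 + (11/56)·0 + (6/56)·9 + (12/56)·62 + (9/56)·10 + (6/56)·(-15) = 405/28
≈ $14.46

$14.46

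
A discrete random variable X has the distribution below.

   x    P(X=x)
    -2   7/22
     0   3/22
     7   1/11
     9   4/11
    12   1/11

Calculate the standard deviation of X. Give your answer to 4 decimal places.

5.4066

E[X] = 48/11, E[X²] = 531/11
Var(X) = E[X²] − (E[X])² = 531/11 − 2304/121 = 3537/121
SD(X) = √(3537/121) ≈ 5.4066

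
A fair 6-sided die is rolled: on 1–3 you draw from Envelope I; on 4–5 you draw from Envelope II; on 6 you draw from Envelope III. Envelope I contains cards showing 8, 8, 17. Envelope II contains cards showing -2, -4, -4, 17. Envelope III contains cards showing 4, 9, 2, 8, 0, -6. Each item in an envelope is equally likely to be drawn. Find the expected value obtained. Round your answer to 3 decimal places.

E[X | Envelope I] = (8 + 8 + 17)/3 = 11
E[X | Envelope II] = (-2 − 4 − 4 + 17)/4 = 7/4
E[X | Envelope III] = (4 + 9 + 2 + 8 + 0 − 6)/6 = 17/6
E[X] = (1/2)·11 + (1/3)·7/4 + (1/6)·17/6 = 59/9 ≈ 6.556

6.556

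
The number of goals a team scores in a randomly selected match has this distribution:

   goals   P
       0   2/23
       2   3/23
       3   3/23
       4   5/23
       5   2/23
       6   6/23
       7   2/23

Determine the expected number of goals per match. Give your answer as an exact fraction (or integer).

E[X] = (2/23)·0 + (3/23)·2 + (3/23)·3 + (5/23)·4 + (2/23)·5 + (6/23)·6 + (2/23)·7
     = 95/23

95/23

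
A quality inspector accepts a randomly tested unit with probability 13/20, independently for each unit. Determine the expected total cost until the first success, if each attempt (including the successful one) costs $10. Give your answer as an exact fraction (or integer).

E[#attempts] = 1/p = 20/13; E[cost] = 10·20/13 = 200/13.

200/13 dollars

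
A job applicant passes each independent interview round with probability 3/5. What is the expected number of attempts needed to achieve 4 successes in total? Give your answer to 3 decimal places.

6.667

By linearity (sum of 4 independent geometric waits), E[trials] = 4/p = 4/(3/5) = 20/3.
≈ 6.667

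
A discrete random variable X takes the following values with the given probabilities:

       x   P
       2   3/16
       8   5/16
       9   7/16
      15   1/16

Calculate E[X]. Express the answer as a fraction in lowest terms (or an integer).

E[X] = (3/16)·2 + (5/16)·8 + (7/16)·9 + (1/16)·15
     = 31/4

31/4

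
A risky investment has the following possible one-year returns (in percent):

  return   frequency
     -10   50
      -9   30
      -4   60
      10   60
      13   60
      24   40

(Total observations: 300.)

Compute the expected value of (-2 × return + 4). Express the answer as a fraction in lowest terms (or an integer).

-73/15

Total = 300, so P(return=-10) = 50/300, etc.
E[-2x+4] = (1/6)·24 + (1/10)·22 + (1/5)·12 + (1/5)·(-16) + (1/5)·(-22) + (2/15)·(-44)
     = -73/15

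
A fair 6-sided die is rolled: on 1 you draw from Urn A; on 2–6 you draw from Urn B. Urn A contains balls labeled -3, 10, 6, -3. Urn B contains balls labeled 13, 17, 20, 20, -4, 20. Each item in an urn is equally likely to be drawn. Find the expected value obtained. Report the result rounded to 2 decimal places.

12.36

E[X | Urn A] = (-3 + 10 + 6 − 3)/4 = 5/2
E[X | Urn B] = (13 + 17 + 20 + 20 − 4 + 20)/6 = 43/3
E[X] = (1/6)·5/2 + (5/6)·43/3 = 445/36 ≈ 12.36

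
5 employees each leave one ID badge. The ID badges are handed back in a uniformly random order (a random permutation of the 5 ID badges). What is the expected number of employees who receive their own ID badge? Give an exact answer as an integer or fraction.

Let Xᵢ = 1 if person i gets their own ID badge. For each i, P(Xᵢ=1) = 1/5.
By linearity of expectation, E[X₁+…+X_5] = 5·(1/5) = 1.

1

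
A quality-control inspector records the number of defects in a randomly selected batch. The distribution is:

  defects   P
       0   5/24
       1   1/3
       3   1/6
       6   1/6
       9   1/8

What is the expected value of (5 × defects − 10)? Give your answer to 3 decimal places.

4.792

E[5x-10] = (5/24)·(-10) + (1/3)·(-5) + (1/6)·5 + (1/6)·20 + (1/8)·35
     = 115/24 ≈ 4.792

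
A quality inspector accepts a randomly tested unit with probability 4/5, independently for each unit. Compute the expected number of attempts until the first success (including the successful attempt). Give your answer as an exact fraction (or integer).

5/4

For a geometric distribution, E[trials] = 1/p = 1/(4/5) = 5/4.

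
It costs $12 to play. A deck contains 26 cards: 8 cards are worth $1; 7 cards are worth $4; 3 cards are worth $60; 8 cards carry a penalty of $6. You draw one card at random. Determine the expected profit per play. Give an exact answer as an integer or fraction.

E[payout] = (8/26)·1 + (7/26)·4 + (3/26)·60 + (8/26)·(-6) = 84/13
Expected profit = 84/13 − 12 = -72/13

-72/13 dollars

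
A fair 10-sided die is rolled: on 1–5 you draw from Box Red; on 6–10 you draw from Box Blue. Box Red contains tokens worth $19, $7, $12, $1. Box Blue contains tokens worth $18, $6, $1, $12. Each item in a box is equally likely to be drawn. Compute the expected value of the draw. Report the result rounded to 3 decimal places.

$9.500

E[X | Box Red] = (19 + 7 + 12 + 1)/4 = 39/4
E[X | Box Blue] = (18 + 6 + 1 + 12)/4 = 37/4
E[X] = (1/2)·39/4 + (1/2)·37/4 = 19/2 ≈ 9.500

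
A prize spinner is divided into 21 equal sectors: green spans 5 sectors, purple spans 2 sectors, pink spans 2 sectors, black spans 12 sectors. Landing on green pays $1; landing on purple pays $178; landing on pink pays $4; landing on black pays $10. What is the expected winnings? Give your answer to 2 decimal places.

E[payout] = (5/21)·1 + (2/21)·178 + (2/21)·4 + (12/21)·10 = 163/7
≈ $23.29

$23.29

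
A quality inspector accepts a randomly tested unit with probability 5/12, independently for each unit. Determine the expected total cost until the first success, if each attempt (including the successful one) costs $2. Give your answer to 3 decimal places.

$4.800

E[#attempts] = 1/p = 12/5; E[cost] = 2·12/5 = 24/5.
≈ 4.800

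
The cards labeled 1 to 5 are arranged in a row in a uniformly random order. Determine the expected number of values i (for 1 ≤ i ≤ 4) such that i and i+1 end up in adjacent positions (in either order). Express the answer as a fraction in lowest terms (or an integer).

8/5

For each i ∈ {1,…,4}, let Xᵢ = 1 if i and i+1 are adjacent. P(Xᵢ=1) = 2·(5−1)!/5! = 2/5.
By linearity, E[ΣXᵢ] = (4)·(2/5) = 8/5.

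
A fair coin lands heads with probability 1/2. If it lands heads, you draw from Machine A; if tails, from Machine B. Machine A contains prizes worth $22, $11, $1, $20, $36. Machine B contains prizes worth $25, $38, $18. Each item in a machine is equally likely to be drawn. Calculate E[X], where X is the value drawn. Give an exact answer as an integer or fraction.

E[X | Machine A] = (22 + 11 + 1 + 20 + 36)/5 = 18
E[X | Machine B] = (25 + 38 + 18)/3 = 27
E[X] = (1/2)·18 + (1/2)·27 = 45/2

45/2 dollars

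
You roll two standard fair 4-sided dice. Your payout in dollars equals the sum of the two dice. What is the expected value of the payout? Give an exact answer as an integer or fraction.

$5

Distribution of the sum of the two dice: 2 w.p. 1/16, 3 w.p. 1/8, 4 w.p. 3/16, 5 w.p. 1/4, 6 w.p. 3/16, 7 w.p. 1/8, …
E[payout] = (1/16)·2 + (1/8)·3 + (3/16)·4 + (1/4)·5 + (3/16)·6 + (1/8)·7 + (1/16)·8 = 5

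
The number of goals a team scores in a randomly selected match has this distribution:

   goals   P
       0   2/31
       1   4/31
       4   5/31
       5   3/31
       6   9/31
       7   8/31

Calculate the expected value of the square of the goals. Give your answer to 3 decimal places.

E[X²] = (2/31)·0 + (4/31)·1 + (5/31)·16 + (3/31)·25 + (9/31)·36 + (8/31)·49
     = 875/31 ≈ 28.226

28.226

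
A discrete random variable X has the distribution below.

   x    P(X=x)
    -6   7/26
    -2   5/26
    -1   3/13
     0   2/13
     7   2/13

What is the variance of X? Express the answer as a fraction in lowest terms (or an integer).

E[X] = (7/26)·(-6) + (5/26)·(-2) + (3/13)·(-1) + (2/13)·0 + (2/13)·7 = -15/13
E[X²] = (7/26)·36 + (5/26)·4 + (3/13)·1 + (2/13)·0 + (2/13)·49 = 237/13
Var(X) = 237/13 − (-15/13)² = 2856/169

2856/169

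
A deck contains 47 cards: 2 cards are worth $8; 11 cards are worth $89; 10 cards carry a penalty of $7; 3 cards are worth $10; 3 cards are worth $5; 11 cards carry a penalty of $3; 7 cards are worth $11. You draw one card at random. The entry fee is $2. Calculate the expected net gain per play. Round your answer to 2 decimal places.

$19.57

E[payout] = (2/47)·8 + (11/47)·89 + (10/47)·(-7) + (3/47)·10 + (3/47)·5 + (11/47)·(-3) + (7/47)·11 = 1014/47
Expected profit = 1014/47 − 2 = 920/47 ≈ $19.57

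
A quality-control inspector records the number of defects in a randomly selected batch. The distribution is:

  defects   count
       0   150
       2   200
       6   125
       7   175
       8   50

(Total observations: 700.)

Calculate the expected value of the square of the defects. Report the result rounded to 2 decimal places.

24.39

Total = 700, so P(defects=0) = 150/700, etc.
E[X²] = (3/14)·0 + (2/7)·4 + (5/28)·36 + (1/4)·49 + (1/14)·64
     = 683/28 ≈ 24.39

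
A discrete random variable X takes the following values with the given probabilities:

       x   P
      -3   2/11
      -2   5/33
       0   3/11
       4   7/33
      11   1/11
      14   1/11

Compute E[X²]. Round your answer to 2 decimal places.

E[X²] = (2/11)·9 + (5/33)·4 + (3/11)·0 + (7/33)·16 + (1/11)·121 + (1/11)·196
     = 379/11 ≈ 34.45

34.45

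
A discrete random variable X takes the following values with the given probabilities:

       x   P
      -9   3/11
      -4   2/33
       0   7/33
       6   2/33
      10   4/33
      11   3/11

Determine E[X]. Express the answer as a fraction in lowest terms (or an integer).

E[X] = (3/11)·(-9) + (2/33)·(-4) + (7/33)·0 + (2/33)·6 + (4/33)·10 + (3/11)·11
     = 62/33

62/33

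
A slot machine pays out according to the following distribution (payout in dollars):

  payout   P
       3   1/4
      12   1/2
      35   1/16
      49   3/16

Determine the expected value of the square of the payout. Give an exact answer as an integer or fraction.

E[X²] = (1/4)·9 + (1/2)·144 + (1/16)·1225 + (3/16)·2401
     = 601

601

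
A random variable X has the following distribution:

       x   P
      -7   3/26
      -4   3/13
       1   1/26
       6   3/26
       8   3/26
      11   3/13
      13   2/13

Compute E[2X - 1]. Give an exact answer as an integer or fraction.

E[2x-1] = (3/26)·(-15) + (3/13)·(-9) + (1/26)·1 + (3/26)·11 + (3/26)·15 + (3/13)·21 + (2/13)·25
     = 103/13

103/13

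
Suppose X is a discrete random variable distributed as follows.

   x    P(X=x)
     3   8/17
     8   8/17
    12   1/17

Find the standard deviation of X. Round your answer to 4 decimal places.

E[X] = 100/17, E[X²] = 728/17
Var(X) = E[X²] − (E[X])² = 728/17 − 10000/289 = 2376/289
SD(X) = √(2376/289) ≈ 2.8673

2.8673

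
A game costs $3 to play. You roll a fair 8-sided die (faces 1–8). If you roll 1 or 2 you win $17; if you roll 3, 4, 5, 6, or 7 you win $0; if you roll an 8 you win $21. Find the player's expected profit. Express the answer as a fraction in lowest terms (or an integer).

31/8 dollars

E[payout] = (5/8)·0 + (1/4)·17 + (1/8)·21 = 55/8
Expected profit = 55/8 − 3 = 31/8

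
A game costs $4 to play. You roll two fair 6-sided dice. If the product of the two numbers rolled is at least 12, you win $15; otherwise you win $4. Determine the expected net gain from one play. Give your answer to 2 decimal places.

E[payout] = (19/36)·4 + (17/36)·15 = 331/36
Expected profit = 331/36 − 4 = 187/36 ≈ $5.19

$5.19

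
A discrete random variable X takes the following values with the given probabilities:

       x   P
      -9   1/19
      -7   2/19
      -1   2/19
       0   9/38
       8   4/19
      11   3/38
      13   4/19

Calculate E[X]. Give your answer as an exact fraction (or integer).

E[X] = (1/19)·(-9) + (2/19)·(-7) + (2/19)·(-1) + (9/38)·0 + (4/19)·8 + (3/38)·11 + (4/19)·13
     = 151/38

151/38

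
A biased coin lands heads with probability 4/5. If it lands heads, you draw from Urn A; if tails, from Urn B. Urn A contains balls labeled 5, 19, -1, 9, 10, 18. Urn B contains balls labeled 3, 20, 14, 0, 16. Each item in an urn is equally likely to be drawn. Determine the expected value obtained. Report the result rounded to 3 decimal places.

E[X | Urn A] = (5 + 19 − 1 + 9 + 10 + 18)/6 = 10
E[X | Urn B] = (3 + 20 + 14 + 0 + 16)/5 = 53/5
E[X] = (4/5)·10 + (1/5)·53/5 = 253/25 ≈ 10.120

10.120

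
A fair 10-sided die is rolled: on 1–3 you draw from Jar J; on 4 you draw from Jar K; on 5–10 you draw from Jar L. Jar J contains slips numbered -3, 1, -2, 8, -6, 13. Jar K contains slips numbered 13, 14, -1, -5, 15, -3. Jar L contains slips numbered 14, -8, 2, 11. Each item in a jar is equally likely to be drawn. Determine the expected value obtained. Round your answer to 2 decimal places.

E[X | Jar J] = (-3 + 1 − 2 + 8 − 6 + 13)/6 = 11/6
E[X | Jar K] = (13 + 14 − 1 − 5 + 15 − 3)/6 = 11/2
E[X | Jar L] = (14 − 8 + 2 + 11)/4 = 19/4
E[X] = (3/10)·11/6 + (1/10)·11/2 + (3/5)·19/4 = 79/20 ≈ 3.95

3.95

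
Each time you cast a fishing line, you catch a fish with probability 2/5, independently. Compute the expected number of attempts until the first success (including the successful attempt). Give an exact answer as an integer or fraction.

5/2

For a geometric distribution, E[trials] = 1/p = 1/(2/5) = 5/2.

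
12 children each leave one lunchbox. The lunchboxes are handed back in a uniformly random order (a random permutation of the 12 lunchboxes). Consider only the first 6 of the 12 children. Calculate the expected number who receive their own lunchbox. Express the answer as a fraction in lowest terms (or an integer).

1/2

Let Xᵢ = 1 if person i gets their own lunchbox. For each i, P(Xᵢ=1) = 1/12.
By linearity of expectation, E[X₁+…+X_6] = 6·(1/12) = 1/2.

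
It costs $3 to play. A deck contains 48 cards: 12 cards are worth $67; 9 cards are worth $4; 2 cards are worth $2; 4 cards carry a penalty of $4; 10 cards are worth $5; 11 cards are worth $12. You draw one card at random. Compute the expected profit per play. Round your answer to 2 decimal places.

$18.04

E[payout] = (12/48)·67 + (9/48)·4 + (2/48)·2 + (4/48)·(-4) + (10/48)·5 + (11/48)·12 = 505/24
Expected profit = 505/24 − 3 = 433/24 ≈ $18.04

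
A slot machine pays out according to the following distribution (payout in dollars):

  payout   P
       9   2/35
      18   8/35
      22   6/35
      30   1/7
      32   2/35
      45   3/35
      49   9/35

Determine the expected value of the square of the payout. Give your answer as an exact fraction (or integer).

7978/7

E[X²] = (2/35)·81 + (8/35)·324 + (6/35)·484 + (1/7)·900 + (2/35)·1024 + (3/35)·2025 + (9/35)·2401
     = 7978/7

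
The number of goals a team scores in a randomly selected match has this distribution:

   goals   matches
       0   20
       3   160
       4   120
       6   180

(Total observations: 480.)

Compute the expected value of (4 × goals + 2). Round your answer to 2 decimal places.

19.00

Total = 480, so P(goals=0) = 20/480, etc.
E[4x+2] = (1/24)·2 + (1/3)·14 + (1/4)·18 + (3/8)·26
     = 19 ≈ 19.00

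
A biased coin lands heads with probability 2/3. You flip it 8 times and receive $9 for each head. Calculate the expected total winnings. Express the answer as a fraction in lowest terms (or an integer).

E[#heads] = 8·2/3 = 16/3 (linearity over flips).
E[winnings] = 9·16/3 = 48.

$48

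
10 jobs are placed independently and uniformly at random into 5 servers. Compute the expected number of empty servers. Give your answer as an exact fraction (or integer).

Let Xⱼ=1 if server j is empty. P(Xⱼ=1) = ((5-1)/5)^10 = 1048576/9765625.
By linearity, E[#empty] = 5·1048576/9765625 = 1048576/1953125.

1048576/1953125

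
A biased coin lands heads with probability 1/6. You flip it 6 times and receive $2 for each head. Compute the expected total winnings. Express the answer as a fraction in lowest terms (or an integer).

$2

E[#heads] = 6·1/6 = 1 (linearity over flips).
E[winnings] = 2·1 = 2.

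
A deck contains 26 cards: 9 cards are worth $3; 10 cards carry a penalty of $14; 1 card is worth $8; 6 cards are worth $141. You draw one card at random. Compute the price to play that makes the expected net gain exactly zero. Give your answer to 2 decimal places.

$28.50

E[payout] = (9/26)·3 + (10/26)·(-14) + (1/26)·8 + (6/26)·141 = 57/2
Fair fee = E[payout] = 57/2 ≈ $28.50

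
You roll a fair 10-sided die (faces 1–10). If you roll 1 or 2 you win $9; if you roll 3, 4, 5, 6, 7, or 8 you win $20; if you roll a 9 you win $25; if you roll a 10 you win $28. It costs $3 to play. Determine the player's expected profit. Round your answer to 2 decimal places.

E[payout] = (1/5)·9 + (3/5)·20 + (1/10)·25 + (1/10)·28 = 191/10
Expected profit = 191/10 − 3 = 161/10 ≈ $16.10

$16.10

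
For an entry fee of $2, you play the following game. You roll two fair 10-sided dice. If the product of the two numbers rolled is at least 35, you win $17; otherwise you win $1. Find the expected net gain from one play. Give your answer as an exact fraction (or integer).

123/25 dollars

E[payout] = (63/100)·1 + (37/100)·17 = 173/25
Expected profit = 173/25 − 2 = 123/25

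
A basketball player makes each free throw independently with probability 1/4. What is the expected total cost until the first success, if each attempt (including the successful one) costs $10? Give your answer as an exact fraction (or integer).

$40

E[#attempts] = 1/p = 4; E[cost] = 10·4 = 40.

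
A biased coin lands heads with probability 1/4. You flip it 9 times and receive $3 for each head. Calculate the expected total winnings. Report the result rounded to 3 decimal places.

E[#heads] = 9·1/4 = 9/4 (linearity over flips).
E[winnings] = 3·9/4 = 27/4.
≈ 6.750

$6.750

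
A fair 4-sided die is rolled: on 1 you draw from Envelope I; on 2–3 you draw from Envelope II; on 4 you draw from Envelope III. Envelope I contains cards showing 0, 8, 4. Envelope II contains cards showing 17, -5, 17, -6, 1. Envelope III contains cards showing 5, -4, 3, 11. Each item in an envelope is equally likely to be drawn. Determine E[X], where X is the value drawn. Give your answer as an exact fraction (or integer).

347/80

E[X | Envelope I] = (0 + 8 + 4)/3 = 4
E[X | Envelope II] = (17 − 5 + 17 − 6 + 1)/5 = 24/5
E[X | Envelope III] = (5 − 4 + 3 + 11)/4 = 15/4
E[X] = (1/4)·4 + (1/2)·24/5 + (1/4)·15/4 = 347/80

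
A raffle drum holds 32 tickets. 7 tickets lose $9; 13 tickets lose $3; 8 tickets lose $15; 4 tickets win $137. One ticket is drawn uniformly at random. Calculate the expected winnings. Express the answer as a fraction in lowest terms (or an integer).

E[payout] = (7/32)·(-9) + (13/32)·(-3) + (8/32)·(-15) + (4/32)·137 = 163/16

163/16 dollars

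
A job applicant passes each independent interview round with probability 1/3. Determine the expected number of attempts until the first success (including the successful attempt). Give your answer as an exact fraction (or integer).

For a geometric distribution, E[trials] = 1/p = 1/(1/3) = 3.

3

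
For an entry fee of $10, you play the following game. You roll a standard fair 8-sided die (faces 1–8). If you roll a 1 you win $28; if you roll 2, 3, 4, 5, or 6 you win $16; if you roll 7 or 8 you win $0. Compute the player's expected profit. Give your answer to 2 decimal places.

$3.50

E[payout] = (1/4)·0 + (5/8)·16 + (1/8)·28 = 27/2
Expected profit = 27/2 − 10 = 7/2 ≈ $3.50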